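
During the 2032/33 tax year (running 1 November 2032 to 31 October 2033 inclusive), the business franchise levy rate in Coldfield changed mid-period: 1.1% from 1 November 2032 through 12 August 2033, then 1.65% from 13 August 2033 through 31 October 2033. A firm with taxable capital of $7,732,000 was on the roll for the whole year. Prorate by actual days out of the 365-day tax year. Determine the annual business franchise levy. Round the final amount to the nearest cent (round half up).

$94,372.77

1 November 2032 – 12 August 2033: 285 days at 1.1% → $7,732,000 × 1.1% × 285/365 = $66,410.4658
13 August – 31 October 2033: 80 days at 1.65% → $7,732,000 × 1.65% × 80/365 = $27,962.3014
Total = $94,372.7671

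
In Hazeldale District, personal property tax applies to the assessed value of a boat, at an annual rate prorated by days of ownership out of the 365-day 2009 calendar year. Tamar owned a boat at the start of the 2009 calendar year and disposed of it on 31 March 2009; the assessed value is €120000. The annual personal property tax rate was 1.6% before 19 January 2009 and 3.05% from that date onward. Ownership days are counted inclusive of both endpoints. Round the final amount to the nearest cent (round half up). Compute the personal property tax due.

1 January – 18 January 2009: 18 days at 1.6% → €120000 × 1.6% × 18/365 = €94.6849
19 January – 31 March 2009: 72 days at 3.05% → €120000 × 3.05% × 72/365 = €721.9726
Total = €816.6575

€816.66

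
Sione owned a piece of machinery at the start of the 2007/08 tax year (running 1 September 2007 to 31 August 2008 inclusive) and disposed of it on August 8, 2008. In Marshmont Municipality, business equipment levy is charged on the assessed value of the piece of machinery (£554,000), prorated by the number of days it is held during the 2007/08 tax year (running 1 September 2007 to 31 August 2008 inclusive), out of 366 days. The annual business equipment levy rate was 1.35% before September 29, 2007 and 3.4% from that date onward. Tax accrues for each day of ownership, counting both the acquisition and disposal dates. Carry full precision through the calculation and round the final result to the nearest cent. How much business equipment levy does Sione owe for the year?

£16,783.48

September 1 – September 28, 2007: 28 days at 1.35% → £554,000 × 1.35% × 28/366 = £572.1639
September 29, 2007 – August 8, 2008: 315 days at 3.4% → £554,000 × 3.4% × 315/366 = £16,211.3115
Total = £16,783.4754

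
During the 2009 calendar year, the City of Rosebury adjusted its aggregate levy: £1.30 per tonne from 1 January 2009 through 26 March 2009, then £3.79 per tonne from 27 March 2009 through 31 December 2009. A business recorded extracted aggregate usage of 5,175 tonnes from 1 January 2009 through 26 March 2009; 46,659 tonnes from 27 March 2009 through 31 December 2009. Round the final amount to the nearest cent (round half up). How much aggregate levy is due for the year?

£183,565.11

1 January – 26 March 2009: 5,175 tonnes at £1.30/tonne → £6,727.50
27 March – 31 December 2009: 46,659 tonnes at £3.79/tonne → £176,837.61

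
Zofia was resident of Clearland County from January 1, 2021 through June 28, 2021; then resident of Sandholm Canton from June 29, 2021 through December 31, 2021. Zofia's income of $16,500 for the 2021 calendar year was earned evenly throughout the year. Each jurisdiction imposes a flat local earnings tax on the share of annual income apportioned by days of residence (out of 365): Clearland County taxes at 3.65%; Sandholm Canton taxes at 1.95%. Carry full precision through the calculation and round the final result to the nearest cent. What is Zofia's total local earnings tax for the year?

Clearland County, January 1 – June 28, 2021: 179 days → $16,500 × 3.65% × 179/365 = $295.3500
Sandholm Canton, June 29 – December 31, 2021: 186 days → $16,500 × 1.95% × 186/365 = $163.9603
Total = $459.3103

$459.31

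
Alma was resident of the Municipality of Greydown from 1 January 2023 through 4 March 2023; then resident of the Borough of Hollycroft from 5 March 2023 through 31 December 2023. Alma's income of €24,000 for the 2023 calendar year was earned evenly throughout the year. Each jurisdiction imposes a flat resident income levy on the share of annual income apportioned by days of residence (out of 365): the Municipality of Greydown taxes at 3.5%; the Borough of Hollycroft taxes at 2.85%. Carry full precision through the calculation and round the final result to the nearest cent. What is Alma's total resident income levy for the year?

The Municipality of Greydown, 1 January – 4 March 2023: 63 days → €24,000 × 3.5% × 63/365 = €144.9863
The Borough of Hollycroft, 5 March – 31 December 2023: 302 days → €24,000 × 2.85% × 302/365 = €565.9397
Total = €710.9260

€710.93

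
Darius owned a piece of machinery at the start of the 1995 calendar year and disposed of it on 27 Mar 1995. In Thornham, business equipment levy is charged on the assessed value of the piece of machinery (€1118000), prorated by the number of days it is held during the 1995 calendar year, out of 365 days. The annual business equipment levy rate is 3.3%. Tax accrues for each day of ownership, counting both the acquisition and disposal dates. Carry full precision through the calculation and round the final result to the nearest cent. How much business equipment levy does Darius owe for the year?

€8692.83

Days held (1 Jan – 27 Mar 1995): 86 out of 365
Tax = €1118000 × 3.3% × 86/365 = €8692.8329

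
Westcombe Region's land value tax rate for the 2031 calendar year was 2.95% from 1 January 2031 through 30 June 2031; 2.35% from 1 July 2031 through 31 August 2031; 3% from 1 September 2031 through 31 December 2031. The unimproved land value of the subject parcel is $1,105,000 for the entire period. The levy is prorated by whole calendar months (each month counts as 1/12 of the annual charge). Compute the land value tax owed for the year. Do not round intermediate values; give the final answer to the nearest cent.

1 January – 30 June 2031: 6 months at 2.95% → $1,105,000 × 2.95% × 6/12 = $16,298.7500
1 July – 31 August 2031: 2 months at 2.35% → $1,105,000 × 2.35% × 2/12 = $4,327.9167
1 September – 31 December 2031: 4 months at 3% → $1,105,000 × 3% × 4/12 = $11,050.0000
Total = $31,676.6667

$31,676.67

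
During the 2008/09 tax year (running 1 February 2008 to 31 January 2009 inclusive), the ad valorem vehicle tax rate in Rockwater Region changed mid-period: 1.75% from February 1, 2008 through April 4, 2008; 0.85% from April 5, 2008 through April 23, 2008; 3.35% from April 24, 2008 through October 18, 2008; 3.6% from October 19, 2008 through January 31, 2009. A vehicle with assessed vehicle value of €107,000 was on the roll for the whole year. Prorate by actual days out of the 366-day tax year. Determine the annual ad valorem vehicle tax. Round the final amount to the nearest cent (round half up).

February 1 – April 4, 2008: 64 days at 1.75% → €107,000 × 1.75% × 64/366 = €327.4317
April 5 – April 23, 2008: 19 days at 0.85% → €107,000 × 0.85% × 19/366 = €47.2145
April 24 – October 18, 2008: 178 days at 3.35% → €107,000 × 3.35% × 178/366 = €1,743.2814
October 19, 2008 – January 31, 2009: 105 days at 3.6% → €107,000 × 3.6% × 105/366 = €1,105.0820
Total = €3,223.0096

€3,223.01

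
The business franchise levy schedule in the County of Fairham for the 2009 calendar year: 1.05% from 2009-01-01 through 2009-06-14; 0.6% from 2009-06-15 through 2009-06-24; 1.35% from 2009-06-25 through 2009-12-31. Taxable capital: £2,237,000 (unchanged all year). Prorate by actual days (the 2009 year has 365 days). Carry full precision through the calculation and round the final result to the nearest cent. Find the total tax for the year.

2009-01-01 to 2009-06-14: 165 days at 1.05% → £2,237,000 × 1.05% × 165/365 = £10,618.0890
2009-06-15 to 2009-06-24: 10 days at 0.6% → £2,237,000 × 0.6% × 10/365 = £367.7260
2009-06-25 to 2009-12-31: 190 days at 1.35% → £2,237,000 × 1.35% × 190/365 = £15,720.2877
Total = £26,706.1027

£26,706.10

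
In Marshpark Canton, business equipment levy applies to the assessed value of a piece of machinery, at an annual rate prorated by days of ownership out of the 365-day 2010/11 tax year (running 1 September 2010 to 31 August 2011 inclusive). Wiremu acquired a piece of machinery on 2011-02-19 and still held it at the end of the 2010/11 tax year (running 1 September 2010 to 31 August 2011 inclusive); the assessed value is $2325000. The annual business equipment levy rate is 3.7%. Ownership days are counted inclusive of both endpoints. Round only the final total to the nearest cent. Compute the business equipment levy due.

$45722.88

Days held (2011-02-19 to 2011-08-31): 194 out of 365
Tax = $2325000 × 3.7% × 194/365 = $45722.8767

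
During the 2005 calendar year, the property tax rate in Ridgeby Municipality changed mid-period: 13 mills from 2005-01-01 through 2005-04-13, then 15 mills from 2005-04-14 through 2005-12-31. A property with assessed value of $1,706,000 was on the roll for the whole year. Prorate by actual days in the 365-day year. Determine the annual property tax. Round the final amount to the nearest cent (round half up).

2005-01-01 to 2005-04-13: 103 days at 13 mills → $1,706,000 × 1.3% × 103/365 = $6,258.4493
2005-04-14 to 2005-12-31: 262 days at 15 mills → $1,706,000 × 1.5% × 262/365 = $18,368.7123
Total = $24,627.1616

$24,627.16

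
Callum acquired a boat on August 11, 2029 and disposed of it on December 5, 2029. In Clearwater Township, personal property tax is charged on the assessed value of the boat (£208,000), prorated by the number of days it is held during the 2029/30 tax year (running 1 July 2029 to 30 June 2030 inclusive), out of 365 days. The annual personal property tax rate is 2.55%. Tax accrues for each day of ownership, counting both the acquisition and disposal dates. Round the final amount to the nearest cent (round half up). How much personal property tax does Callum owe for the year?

Days held (August 11 – December 5, 2029): 117 out of 365
Tax = £208,000 × 2.55% × 117/365 = £1,700.1863

£1,700.19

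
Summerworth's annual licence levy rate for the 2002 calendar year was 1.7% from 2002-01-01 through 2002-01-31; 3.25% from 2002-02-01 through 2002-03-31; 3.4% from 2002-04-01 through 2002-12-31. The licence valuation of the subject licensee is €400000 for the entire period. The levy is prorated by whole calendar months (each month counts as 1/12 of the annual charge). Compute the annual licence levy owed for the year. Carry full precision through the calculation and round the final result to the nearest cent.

2002-01-01 to 2002-01-31: 1 month at 1.7% → €400000 × 1.7% × 1/12 = €566.6667
2002-02-01 to 2002-03-31: 2 months at 3.25% → €400000 × 3.25% × 2/12 = €2166.6667
2002-04-01 to 2002-12-31: 9 months at 3.4% → €400000 × 3.4% × 9/12 = €10200.0000
Total = €12933.3333

€12933.33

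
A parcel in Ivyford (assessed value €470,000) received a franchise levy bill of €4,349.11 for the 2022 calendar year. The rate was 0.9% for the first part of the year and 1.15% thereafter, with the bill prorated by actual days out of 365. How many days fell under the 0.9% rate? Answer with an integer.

328 days

Let d = days at the first rate; then 365 − d days at the second rate.
€470,000 × [0.9%·d + 1.15%·(365−d)] / 365 = €4,349.11
Solving gives d = 328, so the new rate took effect on 25 Nov 2022.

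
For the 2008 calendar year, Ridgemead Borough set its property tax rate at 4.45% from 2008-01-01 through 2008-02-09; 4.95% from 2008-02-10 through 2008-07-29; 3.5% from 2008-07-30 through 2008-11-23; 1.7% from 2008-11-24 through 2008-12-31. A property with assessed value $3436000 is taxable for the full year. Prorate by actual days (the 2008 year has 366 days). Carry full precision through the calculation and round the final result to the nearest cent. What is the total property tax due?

$140683.55

2008-01-01 to 2008-02-09: 40 days at 4.45% → $3436000 × 4.45% × 40/366 = $16710.6011
2008-02-10 to 2008-07-29: 171 days at 4.95% → $3436000 × 4.95% × 171/366 = $79464.5410
2008-07-30 to 2008-11-23: 117 days at 3.5% → $3436000 × 3.5% × 117/366 = $38443.7705
2008-11-24 to 2008-12-31: 38 days at 1.7% → $3436000 × 1.7% × 38/366 = $6064.6339
Total = $140683.5464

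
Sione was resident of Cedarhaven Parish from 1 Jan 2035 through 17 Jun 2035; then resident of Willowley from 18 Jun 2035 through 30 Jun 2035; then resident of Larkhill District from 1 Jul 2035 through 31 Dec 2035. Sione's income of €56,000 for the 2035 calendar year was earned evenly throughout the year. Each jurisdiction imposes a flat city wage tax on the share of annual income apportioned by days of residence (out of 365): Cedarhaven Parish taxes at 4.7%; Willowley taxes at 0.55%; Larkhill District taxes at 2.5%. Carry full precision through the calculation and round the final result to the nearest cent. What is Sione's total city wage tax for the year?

Cedarhaven Parish, 1 Jan – 17 Jun 2035: 168 days → €56,000 × 4.7% × 168/365 = €1,211.4411
Willowley, 18 Jun – 30 Jun 2035: 13 days → €56,000 × 0.55% × 13/365 = €10.9699
Larkhill District, 1 Jul – 31 Dec 2035: 184 days → €56,000 × 2.5% × 184/365 = €705.7534
Total = €1,928.1644

€1,928.16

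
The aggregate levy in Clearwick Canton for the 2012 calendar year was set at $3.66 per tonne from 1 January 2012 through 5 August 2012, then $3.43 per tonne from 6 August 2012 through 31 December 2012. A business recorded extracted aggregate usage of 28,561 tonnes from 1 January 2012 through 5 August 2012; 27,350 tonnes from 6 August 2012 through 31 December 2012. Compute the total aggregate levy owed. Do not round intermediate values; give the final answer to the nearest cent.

1 January – 5 August 2012: 28,561 tonnes at $3.66/tonne → $104,533.26
6 August – 31 December 2012: 27,350 tonnes at $3.43/tonne → $93,810.50

$198,343.76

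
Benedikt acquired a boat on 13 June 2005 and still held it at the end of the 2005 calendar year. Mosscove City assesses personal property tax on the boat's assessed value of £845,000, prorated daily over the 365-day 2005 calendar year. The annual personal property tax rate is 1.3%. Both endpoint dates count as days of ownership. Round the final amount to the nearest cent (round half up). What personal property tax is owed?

£6,079.37

Days held (13 June – 31 December 2005): 202 out of 365
Tax = £845,000 × 1.3% × 202/365 = £6,079.3699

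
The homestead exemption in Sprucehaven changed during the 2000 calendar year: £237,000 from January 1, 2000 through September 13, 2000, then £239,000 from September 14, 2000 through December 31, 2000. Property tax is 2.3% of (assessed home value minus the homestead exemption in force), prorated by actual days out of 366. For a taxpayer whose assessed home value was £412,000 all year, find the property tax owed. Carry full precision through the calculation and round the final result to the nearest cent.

January 1 – September 13, 2000: 257 days, exemption £237,000 → (£412,000 − £237,000) × 2.3% × 257/366 = £2,826.2978
September 14 – December 31, 2000: 109 days, exemption £239,000 → (£412,000 − £239,000) × 2.3% × 109/366 = £1,185.0027
Total = £4,011.3005

£4,011.30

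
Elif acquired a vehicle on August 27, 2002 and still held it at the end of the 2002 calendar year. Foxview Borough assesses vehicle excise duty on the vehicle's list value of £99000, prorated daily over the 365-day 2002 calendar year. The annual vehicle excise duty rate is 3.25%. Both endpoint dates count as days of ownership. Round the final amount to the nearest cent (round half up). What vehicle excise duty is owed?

Days held (August 27 – December 31, 2002): 127 out of 365
Tax = £99000 × 3.25% × 127/365 = £1119.5137

£1119.51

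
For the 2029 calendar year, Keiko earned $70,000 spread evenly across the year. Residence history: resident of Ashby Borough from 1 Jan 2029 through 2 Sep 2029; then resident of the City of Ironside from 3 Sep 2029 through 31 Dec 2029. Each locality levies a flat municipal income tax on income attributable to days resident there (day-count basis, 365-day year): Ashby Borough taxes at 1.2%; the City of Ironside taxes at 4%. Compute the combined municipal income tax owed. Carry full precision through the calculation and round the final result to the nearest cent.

Ashby Borough, 1 Jan – 2 Sep 2029: 245 days → $70,000 × 1.2% × 245/365 = $563.8356
The City of Ironside, 3 Sep – 31 Dec 2029: 120 days → $70,000 × 4% × 120/365 = $920.5479
Total = $1,484.3836

$1,484.38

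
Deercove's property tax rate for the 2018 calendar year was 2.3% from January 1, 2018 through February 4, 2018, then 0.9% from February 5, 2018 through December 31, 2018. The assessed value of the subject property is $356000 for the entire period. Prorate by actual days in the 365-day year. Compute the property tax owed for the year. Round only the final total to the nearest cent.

January 1 – February 4, 2018: 35 days at 2.3% → $356000 × 2.3% × 35/365 = $785.1507
February 5 – December 31, 2018: 330 days at 0.9% → $356000 × 0.9% × 330/365 = $2896.7671
Total = $3681.9178

$3681.92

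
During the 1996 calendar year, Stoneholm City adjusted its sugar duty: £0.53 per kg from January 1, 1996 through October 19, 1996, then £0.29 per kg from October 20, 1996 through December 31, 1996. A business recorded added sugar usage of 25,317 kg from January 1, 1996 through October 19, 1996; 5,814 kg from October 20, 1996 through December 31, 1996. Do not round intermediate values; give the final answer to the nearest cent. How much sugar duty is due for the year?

£15,104.07

January 1 – October 19, 1996: 25,317 kg at £0.53/kg → £13,418.01
October 20 – December 31, 1996: 5,814 kg at £0.29/kg → £1,686.06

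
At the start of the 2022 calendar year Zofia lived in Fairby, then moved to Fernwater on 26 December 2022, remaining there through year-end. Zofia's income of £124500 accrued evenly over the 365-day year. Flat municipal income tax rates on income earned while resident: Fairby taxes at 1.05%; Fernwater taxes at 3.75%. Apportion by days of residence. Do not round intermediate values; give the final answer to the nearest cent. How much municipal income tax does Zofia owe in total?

£1362.51

Fairby, 1 January – 25 December 2022: 359 days → £124500 × 1.05% × 359/365 = £1285.7610
Fernwater, 26 December – 31 December 2022: 6 days → £124500 × 3.75% × 6/365 = £76.7466
Total = £1362.5075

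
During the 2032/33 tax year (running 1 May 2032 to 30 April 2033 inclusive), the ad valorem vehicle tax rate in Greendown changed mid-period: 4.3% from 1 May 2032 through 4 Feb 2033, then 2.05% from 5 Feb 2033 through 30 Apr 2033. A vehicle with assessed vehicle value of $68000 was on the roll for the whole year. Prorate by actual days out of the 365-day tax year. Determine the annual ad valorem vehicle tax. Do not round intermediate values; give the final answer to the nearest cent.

$2567.70

1 May 2032 – 4 Feb 2033: 280 days at 4.3% → $68000 × 4.3% × 280/365 = $2243.0685
5 Feb – 30 Apr 2033: 85 days at 2.05% → $68000 × 2.05% × 85/365 = $324.6301
Total = $2567.6986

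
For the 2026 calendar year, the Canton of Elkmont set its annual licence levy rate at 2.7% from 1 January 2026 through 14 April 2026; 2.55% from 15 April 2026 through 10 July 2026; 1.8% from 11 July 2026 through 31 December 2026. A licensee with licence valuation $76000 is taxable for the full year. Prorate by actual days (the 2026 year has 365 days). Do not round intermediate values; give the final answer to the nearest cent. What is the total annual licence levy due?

$1698.76

1 January – 14 April 2026: 104 days at 2.7% → $76000 × 2.7% × 104/365 = $584.6795
15 April – 10 July 2026: 87 days at 2.55% → $76000 × 2.55% × 87/365 = $461.9342
11 July – 31 December 2026: 174 days at 1.8% → $76000 × 1.8% × 174/365 = $652.1425
Total = $1698.7562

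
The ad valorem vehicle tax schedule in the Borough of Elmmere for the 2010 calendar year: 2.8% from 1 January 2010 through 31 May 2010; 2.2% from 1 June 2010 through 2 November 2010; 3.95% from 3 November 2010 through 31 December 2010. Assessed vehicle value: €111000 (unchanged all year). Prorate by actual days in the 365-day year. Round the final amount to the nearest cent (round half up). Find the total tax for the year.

1 January – 31 May 2010: 151 days at 2.8% → €111000 × 2.8% × 151/365 = €1285.7753
1 June – 2 November 2010: 155 days at 2.2% → €111000 × 2.2% × 155/365 = €1037.0137
3 November – 31 December 2010: 59 days at 3.95% → €111000 × 3.95% × 59/365 = €708.7274
Total = €3031.5164

€3031.52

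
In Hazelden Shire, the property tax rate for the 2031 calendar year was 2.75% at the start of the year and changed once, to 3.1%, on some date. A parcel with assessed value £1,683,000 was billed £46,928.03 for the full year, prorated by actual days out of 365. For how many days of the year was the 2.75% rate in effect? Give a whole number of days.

325 days

Let d = days at the first rate; then 365 − d days at the second rate.
£1,683,000 × [2.75%·d + 3.1%·(365−d)] / 365 = £46,928.03
Solving gives d = 325, so the new rate took effect on 22 November 2031.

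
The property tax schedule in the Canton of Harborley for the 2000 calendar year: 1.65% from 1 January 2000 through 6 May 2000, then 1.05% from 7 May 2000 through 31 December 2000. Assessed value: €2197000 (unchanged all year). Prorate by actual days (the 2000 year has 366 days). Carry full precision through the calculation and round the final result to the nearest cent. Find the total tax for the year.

1 January – 6 May 2000: 127 days at 1.65% → €2197000 × 1.65% × 127/366 = €12578.7254
7 May – 31 December 2000: 239 days at 1.05% → €2197000 × 1.05% × 239/366 = €15063.8566
Total = €27642.5820

€27642.58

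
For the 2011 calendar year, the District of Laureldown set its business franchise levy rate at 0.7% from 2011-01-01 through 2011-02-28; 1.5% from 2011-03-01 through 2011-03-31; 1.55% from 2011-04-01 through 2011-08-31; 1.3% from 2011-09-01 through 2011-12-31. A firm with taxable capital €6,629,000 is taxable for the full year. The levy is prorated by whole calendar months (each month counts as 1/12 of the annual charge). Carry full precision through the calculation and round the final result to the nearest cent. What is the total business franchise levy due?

2011-01-01 to 2011-02-28: 2 months at 0.7% → €6,629,000 × 0.7% × 2/12 = €7,733.8333
2011-03-01 to 2011-03-31: 1 month at 1.5% → €6,629,000 × 1.5% × 1/12 = €8,286.2500
2011-04-01 to 2011-08-31: 5 months at 1.55% → €6,629,000 × 1.55% × 5/12 = €42,812.2917
2011-09-01 to 2011-12-31: 4 months at 1.3% → €6,629,000 × 1.3% × 4/12 = €28,725.6667
Total = €87,558.0417

€87,558.04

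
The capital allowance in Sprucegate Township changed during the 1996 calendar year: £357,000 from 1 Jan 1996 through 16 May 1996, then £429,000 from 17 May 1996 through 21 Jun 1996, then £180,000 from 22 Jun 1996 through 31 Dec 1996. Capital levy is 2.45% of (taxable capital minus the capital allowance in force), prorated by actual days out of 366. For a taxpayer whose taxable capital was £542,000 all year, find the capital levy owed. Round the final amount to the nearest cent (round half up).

1 Jan – 16 May 1996: 137 days, exemption £357,000 → (£542,000 − £357,000) × 2.45% × 137/366 = £1,696.5915
17 May – 21 Jun 1996: 36 days, exemption £429,000 → (£542,000 − £429,000) × 2.45% × 36/366 = £272.3115
22 Jun – 31 Dec 1996: 193 days, exemption £180,000 → (£542,000 − £180,000) × 2.45% × 193/366 = £4,676.8224
Total = £6,645.7254

£6,645.73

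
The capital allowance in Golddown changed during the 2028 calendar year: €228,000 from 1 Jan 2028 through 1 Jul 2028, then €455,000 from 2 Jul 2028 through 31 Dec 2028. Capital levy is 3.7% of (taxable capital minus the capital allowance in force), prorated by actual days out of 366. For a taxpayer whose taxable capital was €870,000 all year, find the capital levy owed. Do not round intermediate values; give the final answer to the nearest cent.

1 Jan – 1 Jul 2028: 183 days, exemption €228,000 → (€870,000 − €228,000) × 3.7% × 183/366 = €11,877.0000
2 Jul – 31 Dec 2028: 183 days, exemption €455,000 → (€870,000 − €455,000) × 3.7% × 183/366 = €7,677.5000
Total = €19,554.5000

€19,554.50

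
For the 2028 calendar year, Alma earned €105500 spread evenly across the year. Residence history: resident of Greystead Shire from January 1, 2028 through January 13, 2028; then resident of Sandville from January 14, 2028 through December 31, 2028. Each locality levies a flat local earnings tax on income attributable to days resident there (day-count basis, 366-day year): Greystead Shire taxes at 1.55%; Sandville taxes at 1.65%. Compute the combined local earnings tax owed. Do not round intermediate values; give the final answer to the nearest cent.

€1737.00

Greystead Shire, January 1 – January 13, 2028: 13 days → €105500 × 1.55% × 13/366 = €58.0827
Sandville, January 14 – December 31, 2028: 353 days → €105500 × 1.65% × 353/366 = €1678.9201
Total = €1737.0027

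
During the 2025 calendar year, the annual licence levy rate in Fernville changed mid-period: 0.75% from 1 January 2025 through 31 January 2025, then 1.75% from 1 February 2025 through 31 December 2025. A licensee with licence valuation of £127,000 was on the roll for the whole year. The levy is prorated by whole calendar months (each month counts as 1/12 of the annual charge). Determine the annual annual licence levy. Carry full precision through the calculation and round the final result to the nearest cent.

£2,116.67

1 January – 31 January 2025: 1 month at 0.75% → £127,000 × 0.75% × 1/12 = £79.3750
1 February – 31 December 2025: 11 months at 1.75% → £127,000 × 1.75% × 11/12 = £2,037.2917
Total = £2,116.6667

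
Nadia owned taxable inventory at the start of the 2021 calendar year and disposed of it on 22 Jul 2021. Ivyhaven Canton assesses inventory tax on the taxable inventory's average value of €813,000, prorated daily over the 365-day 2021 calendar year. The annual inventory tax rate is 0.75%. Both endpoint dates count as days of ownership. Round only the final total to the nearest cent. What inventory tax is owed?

€3,391.21

Days held (1 Jan – 22 Jul 2021): 203 out of 365
Tax = €813,000 × 0.75% × 203/365 = €3,391.2123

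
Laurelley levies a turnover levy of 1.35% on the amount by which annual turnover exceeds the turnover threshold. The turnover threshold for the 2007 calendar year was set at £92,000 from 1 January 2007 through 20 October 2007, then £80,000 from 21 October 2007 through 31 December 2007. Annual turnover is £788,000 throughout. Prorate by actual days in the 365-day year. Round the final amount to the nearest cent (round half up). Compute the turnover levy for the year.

1 January – 20 October 2007: 293 days, exemption £92,000 → (£788,000 − £92,000) × 1.35% × 293/365 = £7,542.5425
21 October – 31 December 2007: 72 days, exemption £80,000 → (£788,000 − £80,000) × 1.35% × 72/365 = £1,885.4137
Total = £9,427.9562

£9,427.96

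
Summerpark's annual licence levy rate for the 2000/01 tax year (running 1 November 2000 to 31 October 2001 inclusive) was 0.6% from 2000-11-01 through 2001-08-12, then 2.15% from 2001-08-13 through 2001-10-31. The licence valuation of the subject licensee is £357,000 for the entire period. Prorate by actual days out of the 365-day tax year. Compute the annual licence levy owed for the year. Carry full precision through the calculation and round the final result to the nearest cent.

2000-11-01 to 2001-08-12: 285 days at 0.6% → £357,000 × 0.6% × 285/365 = £1,672.5205
2001-08-13 to 2001-10-31: 80 days at 2.15% → £357,000 × 2.15% × 80/365 = £1,682.3014
Total = £3,354.8219

£3,354.82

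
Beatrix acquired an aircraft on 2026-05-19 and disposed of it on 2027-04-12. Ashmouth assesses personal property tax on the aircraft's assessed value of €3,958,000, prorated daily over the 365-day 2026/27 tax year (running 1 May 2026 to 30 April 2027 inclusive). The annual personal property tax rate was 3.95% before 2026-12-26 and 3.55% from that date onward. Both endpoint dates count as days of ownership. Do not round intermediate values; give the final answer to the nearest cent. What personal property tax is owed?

2026-05-19 to 2026-12-25: 221 days at 3.95% → €3,958,000 × 3.95% × 221/365 = €94,661.2630
2026-12-26 to 2027-04-12: 108 days at 3.55% → €3,958,000 × 3.55% × 108/365 = €41,575.2658
Total = €136,236.5288

€136,236.53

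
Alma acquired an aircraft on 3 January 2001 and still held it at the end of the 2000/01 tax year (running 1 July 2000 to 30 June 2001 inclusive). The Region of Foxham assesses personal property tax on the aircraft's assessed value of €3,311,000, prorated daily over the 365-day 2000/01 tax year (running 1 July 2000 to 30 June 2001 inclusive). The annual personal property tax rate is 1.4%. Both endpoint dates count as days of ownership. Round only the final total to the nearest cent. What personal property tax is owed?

Days held (3 January – 30 June 2001): 179 out of 365
Tax = €3,311,000 × 1.4% × 179/365 = €22,732.5096

€22,732.51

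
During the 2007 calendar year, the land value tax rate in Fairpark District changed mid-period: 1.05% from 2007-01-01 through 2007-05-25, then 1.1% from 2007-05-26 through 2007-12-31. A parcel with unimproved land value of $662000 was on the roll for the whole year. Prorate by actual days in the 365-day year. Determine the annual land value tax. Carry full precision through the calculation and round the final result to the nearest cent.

2007-01-01 to 2007-05-25: 145 days at 1.05% → $662000 × 1.05% × 145/365 = $2761.3562
2007-05-26 to 2007-12-31: 220 days at 1.1% → $662000 × 1.1% × 220/365 = $4389.1507
Total = $7150.5068

$7150.51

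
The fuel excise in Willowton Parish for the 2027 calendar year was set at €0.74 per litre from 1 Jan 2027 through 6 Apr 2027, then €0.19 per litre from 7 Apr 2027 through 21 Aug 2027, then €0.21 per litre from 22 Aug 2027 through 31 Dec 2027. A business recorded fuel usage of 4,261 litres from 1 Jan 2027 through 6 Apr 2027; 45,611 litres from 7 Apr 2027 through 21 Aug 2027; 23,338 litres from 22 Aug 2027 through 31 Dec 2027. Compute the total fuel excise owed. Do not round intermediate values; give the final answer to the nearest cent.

1 Jan – 6 Apr 2027: 4,261 litres at €0.74/litre → €3,153.14
7 Apr – 21 Aug 2027: 45,611 litres at €0.19/litre → €8,666.09
22 Aug – 31 Dec 2027: 23,338 litres at €0.21/litre → €4,900.98

€16,720.21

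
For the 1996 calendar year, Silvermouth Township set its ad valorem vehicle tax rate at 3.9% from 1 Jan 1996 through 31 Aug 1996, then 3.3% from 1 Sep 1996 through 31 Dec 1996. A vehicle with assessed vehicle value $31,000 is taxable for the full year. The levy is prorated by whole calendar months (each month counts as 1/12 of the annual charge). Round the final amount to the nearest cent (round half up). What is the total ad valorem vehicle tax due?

$1,147.00

1 Jan – 31 Aug 1996: 8 months at 3.9% → $31,000 × 3.9% × 8/12 = $806.0000
1 Sep – 31 Dec 1996: 4 months at 3.3% → $31,000 × 3.3% × 4/12 = $341.0000
Total = $1,147.0000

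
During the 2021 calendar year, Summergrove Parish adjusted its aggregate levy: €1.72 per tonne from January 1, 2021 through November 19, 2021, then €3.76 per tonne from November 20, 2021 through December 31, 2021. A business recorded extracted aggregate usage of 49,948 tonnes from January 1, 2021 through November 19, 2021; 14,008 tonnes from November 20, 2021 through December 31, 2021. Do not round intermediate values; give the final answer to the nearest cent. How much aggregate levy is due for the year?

€138580.64

January 1 – November 19, 2021: 49,948 tonnes at €1.72/tonne → €85910.56
November 20 – December 31, 2021: 14,008 tonnes at €3.76/tonne → €52670.08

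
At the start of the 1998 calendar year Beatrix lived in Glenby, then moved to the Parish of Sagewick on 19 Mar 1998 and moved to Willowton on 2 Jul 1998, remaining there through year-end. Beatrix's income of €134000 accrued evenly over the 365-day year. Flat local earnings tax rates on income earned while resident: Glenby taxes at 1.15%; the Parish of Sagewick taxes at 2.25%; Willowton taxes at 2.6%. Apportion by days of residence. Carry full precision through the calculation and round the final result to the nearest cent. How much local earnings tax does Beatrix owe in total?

Glenby, 1 Jan – 18 Mar 1998: 77 days → €134000 × 1.15% × 77/365 = €325.0877
The Parish of Sagewick, 19 Mar – 1 Jul 1998: 105 days → €134000 × 2.25% × 105/365 = €867.3288
Willowton, 2 Jul – 31 Dec 1998: 183 days → €134000 × 2.6% × 183/365 = €1746.7726
Total = €2939.1890

€2939.19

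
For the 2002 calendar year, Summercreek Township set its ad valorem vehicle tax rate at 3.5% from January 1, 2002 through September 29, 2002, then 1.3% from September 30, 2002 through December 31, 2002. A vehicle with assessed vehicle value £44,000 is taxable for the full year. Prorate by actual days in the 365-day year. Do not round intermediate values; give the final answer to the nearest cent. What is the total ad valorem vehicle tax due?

£1,293.36

January 1 – September 29, 2002: 272 days at 3.5% → £44,000 × 3.5% × 272/365 = £1,147.6164
September 30 – December 31, 2002: 93 days at 1.3% → £44,000 × 1.3% × 93/365 = £145.7425
Total = £1,293.3589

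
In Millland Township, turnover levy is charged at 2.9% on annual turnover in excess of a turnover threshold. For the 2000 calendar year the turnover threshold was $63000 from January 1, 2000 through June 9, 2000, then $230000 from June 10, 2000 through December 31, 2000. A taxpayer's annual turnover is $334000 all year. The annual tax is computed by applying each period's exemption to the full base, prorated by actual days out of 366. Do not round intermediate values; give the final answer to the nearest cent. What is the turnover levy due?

$5146.39

January 1 – June 9, 2000: 161 days, exemption $63000 → ($334000 − $63000) × 2.9% × 161/366 = $3457.1011
June 10 – December 31, 2000: 205 days, exemption $230000 → ($334000 − $230000) × 2.9% × 205/366 = $1689.2896
Total = $5146.3907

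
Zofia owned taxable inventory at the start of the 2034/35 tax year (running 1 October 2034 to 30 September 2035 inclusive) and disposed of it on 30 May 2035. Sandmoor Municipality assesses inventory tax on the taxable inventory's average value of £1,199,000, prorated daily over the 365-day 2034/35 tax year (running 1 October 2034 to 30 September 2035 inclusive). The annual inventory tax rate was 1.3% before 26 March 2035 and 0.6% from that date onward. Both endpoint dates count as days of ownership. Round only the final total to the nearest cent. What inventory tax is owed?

1 October 2034 – 25 March 2035: 176 days at 1.3% → £1,199,000 × 1.3% × 176/365 = £7,515.9233
26 March – 30 May 2035: 66 days at 0.6% → £1,199,000 × 0.6% × 66/365 = £1,300.8329
Total = £8,816.7562

£8,816.76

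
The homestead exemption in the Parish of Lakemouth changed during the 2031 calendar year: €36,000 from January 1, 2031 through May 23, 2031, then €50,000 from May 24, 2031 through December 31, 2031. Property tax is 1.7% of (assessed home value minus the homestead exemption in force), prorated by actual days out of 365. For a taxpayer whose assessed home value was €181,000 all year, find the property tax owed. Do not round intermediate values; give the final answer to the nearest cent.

January 1 – May 23, 2031: 143 days, exemption €36,000 → (€181,000 − €36,000) × 1.7% × 143/365 = €965.7397
May 24 – December 31, 2031: 222 days, exemption €50,000 → (€181,000 − €50,000) × 1.7% × 222/365 = €1,354.5041
Total = €2,320.2438

€2,320.24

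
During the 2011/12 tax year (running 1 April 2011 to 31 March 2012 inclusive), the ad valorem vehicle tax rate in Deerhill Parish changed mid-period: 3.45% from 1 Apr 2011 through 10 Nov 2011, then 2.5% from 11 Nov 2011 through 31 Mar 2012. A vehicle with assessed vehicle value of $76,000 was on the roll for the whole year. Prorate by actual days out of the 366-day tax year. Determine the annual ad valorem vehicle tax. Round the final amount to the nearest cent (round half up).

1 Apr – 10 Nov 2011: 224 days at 3.45% → $76,000 × 3.45% × 224/366 = $1,604.7213
11 Nov 2011 – 31 Mar 2012: 142 days at 2.5% → $76,000 × 2.5% × 142/366 = $737.1585
Total = $2,341.8798

$2,341.88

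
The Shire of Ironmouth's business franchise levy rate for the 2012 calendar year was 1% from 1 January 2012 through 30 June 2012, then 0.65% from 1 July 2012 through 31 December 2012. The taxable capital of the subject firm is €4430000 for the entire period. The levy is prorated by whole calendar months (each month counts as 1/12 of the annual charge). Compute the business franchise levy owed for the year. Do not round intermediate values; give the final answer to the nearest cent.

1 January – 30 June 2012: 6 months at 1% → €4430000 × 1% × 6/12 = €22150.0000
1 July – 31 December 2012: 6 months at 0.65% → €4430000 × 0.65% × 6/12 = €14397.5000
Total = €36547.5000

€36547.50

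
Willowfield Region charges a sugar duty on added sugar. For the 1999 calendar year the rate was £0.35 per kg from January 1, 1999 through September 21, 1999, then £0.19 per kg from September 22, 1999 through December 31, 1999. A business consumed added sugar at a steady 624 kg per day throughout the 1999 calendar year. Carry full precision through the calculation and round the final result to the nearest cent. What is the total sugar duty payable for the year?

January 1 – September 21, 1999: 264 days × 624 kg/day = 164,736 kg at £0.35/kg → £57,657.60
September 22 – December 31, 1999: 101 days × 624 kg/day = 63,024 kg at £0.19/kg → £11,974.56

£69,632.16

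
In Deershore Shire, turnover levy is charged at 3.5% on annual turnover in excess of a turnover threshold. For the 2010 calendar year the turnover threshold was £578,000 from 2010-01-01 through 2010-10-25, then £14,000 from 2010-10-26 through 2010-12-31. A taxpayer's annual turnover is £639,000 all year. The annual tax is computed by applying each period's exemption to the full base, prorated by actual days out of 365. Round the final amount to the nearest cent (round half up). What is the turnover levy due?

2010-01-01 to 2010-10-25: 298 days, exemption £578,000 → (£639,000 − £578,000) × 3.5% × 298/365 = £1,743.0959
2010-10-26 to 2010-12-31: 67 days, exemption £14,000 → (£639,000 − £14,000) × 3.5% × 67/365 = £4,015.4110
Total = £5,758.5068

£5,758.51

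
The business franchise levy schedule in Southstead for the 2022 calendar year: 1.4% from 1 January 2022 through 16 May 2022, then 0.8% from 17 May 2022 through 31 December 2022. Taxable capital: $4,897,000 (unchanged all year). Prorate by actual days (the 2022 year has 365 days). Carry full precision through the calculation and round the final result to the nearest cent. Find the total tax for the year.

$50,123.81

1 January – 16 May 2022: 136 days at 1.4% → $4,897,000 × 1.4% × 136/365 = $25,544.8986
17 May – 31 December 2022: 229 days at 0.8% → $4,897,000 × 0.8% × 229/365 = $24,578.9151
Total = $50,123.8137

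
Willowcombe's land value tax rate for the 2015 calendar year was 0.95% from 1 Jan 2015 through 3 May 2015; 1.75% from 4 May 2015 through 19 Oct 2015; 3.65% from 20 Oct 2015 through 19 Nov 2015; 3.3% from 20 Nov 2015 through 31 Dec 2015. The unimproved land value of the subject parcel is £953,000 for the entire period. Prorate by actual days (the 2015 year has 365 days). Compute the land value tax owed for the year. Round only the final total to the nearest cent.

£17,345.91

1 Jan – 3 May 2015: 123 days at 0.95% → £953,000 × 0.95% × 123/365 = £3,050.9055
4 May – 19 Oct 2015: 169 days at 1.75% → £953,000 × 1.75% × 169/365 = £7,721.9110
20 Oct – 19 Nov 2015: 31 days at 3.65% → £953,000 × 3.65% × 31/365 = £2,954.3000
20 Nov – 31 Dec 2015: 42 days at 3.3% → £953,000 × 3.3% × 42/365 = £3,618.7890
Total = £17,345.9055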